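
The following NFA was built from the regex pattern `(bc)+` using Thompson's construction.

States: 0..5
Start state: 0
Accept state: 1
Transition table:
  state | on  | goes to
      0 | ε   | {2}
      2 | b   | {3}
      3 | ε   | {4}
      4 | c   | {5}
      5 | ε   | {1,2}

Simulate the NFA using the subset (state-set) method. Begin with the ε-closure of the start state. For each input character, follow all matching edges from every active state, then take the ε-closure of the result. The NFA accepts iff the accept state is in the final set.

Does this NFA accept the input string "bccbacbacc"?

S₀ = ε-closure({0}) = {0,2}
'b' @ 1: {3,4}
'c' @ 2: {1,2,5}  ✓accept
'c' @ 3: {}  — state set empty
rest 'bacbacc' ignored (set empty)
final: {}; accept 1 not in set

Answer: REJECT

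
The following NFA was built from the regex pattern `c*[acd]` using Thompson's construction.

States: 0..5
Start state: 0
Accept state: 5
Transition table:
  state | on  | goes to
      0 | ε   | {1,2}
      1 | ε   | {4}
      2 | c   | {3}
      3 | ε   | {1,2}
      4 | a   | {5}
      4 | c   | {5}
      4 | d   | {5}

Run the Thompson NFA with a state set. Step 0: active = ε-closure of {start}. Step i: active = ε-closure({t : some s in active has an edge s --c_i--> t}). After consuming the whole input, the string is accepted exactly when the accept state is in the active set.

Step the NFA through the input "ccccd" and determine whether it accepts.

S₀ = ε-closure({0}) = {0,1,2,4}
'c' @ 1: {1,2,3,4,5}  ✓accept
'c' @ 2: {1,2,3,4,5}  ✓accept
'c' @ 3: {1,2,3,4,5}  ✓accept
'c' @ 4: {1,2,3,4,5}  ✓accept
'd' @ 5: {5}  ✓accept
after full input: {5}  (accept=5 in)

Answer: ACCEPT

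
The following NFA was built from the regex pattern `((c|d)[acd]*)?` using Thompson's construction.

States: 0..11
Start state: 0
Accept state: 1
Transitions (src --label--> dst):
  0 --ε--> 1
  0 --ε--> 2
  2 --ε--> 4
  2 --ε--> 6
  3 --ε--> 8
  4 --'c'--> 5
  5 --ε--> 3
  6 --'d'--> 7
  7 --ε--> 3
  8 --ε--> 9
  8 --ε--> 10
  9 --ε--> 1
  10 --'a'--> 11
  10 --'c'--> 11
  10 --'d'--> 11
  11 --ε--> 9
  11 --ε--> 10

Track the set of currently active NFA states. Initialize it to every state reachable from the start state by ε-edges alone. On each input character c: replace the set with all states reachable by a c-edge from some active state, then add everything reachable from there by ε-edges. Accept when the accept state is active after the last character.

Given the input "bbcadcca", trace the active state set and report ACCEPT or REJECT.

Answer: REJECT

Trace:
S₀ = ε-closure({0}) = {0,1,2,4,6}
'b' @ 1: {}  — dead — no transitions
rest 'bcadcca' ignored (set empty)
end set {} — state 1 not in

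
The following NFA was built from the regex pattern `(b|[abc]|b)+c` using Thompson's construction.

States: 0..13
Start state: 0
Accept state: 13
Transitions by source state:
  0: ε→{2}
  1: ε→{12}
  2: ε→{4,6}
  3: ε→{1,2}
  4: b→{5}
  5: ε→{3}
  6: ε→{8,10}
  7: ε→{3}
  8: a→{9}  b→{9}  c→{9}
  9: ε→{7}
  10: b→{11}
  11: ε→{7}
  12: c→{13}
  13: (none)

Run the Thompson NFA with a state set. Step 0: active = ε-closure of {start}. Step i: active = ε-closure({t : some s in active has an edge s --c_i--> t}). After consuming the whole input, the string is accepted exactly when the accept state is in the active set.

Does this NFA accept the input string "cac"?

S₀ = ε-closure({0}) = {0,2,4,6,8,10}
'c' @ 1: {1,2,3,4,6,7,8,9,10,12}
'a' @ 2: {1,2,3,4,6,7,8,9,10,12}
'c' @ 3: {1,2,3,4,6,7,8,9,10,12,13}  ✓accept
end set {1,2,3,4,6,7,8,9,10,12,13} — state 13 in

Answer: ACCEPT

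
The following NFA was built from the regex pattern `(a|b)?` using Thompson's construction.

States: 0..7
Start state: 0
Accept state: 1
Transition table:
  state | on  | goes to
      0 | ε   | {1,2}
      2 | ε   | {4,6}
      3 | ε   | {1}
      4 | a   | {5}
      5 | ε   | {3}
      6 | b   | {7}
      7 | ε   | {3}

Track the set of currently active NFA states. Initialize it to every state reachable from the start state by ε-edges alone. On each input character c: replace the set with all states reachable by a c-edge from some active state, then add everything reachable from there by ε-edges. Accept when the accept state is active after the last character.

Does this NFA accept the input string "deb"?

Answer: REJECT

Steps:
S₀ = ε-closure({0}) = {0,1,2,4,6}
'd' @ 1: {}  — dead — no transitions
rest 'eb' ignored (set empty)
final: {}; accept 1 not in set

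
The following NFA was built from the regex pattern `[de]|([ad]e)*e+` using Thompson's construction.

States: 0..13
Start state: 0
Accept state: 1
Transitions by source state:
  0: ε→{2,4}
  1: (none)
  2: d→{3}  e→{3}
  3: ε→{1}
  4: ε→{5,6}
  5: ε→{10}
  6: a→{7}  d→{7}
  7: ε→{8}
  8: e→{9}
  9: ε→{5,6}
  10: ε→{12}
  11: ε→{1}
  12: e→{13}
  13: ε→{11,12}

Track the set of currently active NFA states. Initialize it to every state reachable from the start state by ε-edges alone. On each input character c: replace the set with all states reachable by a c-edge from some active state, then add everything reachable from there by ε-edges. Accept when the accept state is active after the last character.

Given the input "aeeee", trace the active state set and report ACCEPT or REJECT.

Answer: ACCEPT

Trace:
initial (ε-close {0}): {0,2,4,5,6,10,12}
'a' @ 1: {7,8}
'e' @ 2: {5,6,9,10,12}
'e' @ 3: {1,11,12,13}  [accepting]
'e' @ 4: {1,11,12,13}  [accepting]
'e' @ 5: {1,11,12,13}  [accepting]
final: {1,11,12,13}; accept 1 in set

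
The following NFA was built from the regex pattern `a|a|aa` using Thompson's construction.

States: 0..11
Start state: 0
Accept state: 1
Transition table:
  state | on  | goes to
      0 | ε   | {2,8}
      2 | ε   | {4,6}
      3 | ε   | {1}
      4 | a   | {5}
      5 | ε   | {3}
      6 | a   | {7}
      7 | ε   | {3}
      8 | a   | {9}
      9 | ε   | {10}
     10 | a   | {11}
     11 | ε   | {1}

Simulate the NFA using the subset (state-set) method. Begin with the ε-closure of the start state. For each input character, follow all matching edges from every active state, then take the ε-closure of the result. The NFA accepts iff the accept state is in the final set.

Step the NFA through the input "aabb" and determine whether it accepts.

initial (ε-close {0}): {0,2,4,6,8}
'a' @ 1: {1,3,5,7,9,10}  (accept∈set)
'a' @ 2: {1,11}  (accept∈set)
'b' @ 3: {}  — no active states
rest 'b' ignored (set empty)
after full input: {}  (accept=1 not in)

Answer: REJECT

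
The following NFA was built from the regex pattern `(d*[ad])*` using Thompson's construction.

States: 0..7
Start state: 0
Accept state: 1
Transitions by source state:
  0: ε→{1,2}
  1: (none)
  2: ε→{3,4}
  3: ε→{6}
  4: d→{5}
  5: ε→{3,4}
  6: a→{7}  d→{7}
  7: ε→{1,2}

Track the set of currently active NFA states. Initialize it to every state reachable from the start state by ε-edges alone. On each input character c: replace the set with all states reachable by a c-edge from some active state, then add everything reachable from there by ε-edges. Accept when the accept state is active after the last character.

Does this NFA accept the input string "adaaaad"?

start: ε-closure({0}) = {0,1,2,3,4,6}
'a' @ 1: {1,2,3,4,6,7}  ✓accept
'd' @ 2: {1,2,3,4,5,6,7}  ✓accept
'a' @ 3: {1,2,3,4,6,7}  ✓accept
'a' @ 4: {1,2,3,4,6,7}  ✓accept
'a' @ 5: {1,2,3,4,6,7}  ✓accept
'a' @ 6: {1,2,3,4,6,7}  ✓accept
'd' @ 7: {1,2,3,4,5,6,7}  ✓accept
final: {1,2,3,4,5,6,7}; accept 1 in set

Answer: ACCEPT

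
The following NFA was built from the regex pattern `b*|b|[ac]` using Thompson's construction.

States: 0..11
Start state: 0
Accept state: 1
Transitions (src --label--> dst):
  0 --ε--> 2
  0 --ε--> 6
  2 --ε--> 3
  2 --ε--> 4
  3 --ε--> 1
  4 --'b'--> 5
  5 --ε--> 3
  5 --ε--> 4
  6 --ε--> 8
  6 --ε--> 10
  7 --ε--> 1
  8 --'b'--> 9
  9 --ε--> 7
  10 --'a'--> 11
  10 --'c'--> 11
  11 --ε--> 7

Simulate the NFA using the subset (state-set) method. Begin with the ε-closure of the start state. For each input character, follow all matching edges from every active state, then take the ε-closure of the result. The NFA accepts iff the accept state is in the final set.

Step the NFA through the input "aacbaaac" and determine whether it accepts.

Answer: REJECT

Trace:
initial (ε-close {0}): {0,1,2,3,4,6,8,10}
'a' @ 1: {1,7,11}  [accepting]
'a' @ 2: {}  — no active states
rest 'cbaaac' ignored (set empty)
after full input: {}  (accept=1 not in)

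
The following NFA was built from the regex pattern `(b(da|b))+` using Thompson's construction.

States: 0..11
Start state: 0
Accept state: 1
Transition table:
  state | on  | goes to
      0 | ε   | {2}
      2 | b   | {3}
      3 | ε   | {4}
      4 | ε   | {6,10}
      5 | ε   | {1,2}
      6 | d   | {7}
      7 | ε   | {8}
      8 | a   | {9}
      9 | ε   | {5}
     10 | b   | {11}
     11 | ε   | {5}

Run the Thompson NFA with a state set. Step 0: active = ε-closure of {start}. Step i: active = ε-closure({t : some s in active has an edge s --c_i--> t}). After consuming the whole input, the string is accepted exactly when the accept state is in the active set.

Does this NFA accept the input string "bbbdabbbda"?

initial (ε-close {0}): {0,2}
'b' @ 1: {3,4,6,10}
'b' @ 2: {1,2,5,11}  ✓accept
'b' @ 3: {3,4,6,10}
'd' @ 4: {7,8}
'a' @ 5: {1,2,5,9}  ✓accept
'b' @ 6: {3,4,6,10}
'b' @ 7: {1,2,5,11}  ✓accept
'b' @ 8: {3,4,6,10}
'd' @ 9: {7,8}
'a' @ 10: {1,2,5,9}  ✓accept
end set {1,2,5,9} — state 1 in

Answer: ACCEPT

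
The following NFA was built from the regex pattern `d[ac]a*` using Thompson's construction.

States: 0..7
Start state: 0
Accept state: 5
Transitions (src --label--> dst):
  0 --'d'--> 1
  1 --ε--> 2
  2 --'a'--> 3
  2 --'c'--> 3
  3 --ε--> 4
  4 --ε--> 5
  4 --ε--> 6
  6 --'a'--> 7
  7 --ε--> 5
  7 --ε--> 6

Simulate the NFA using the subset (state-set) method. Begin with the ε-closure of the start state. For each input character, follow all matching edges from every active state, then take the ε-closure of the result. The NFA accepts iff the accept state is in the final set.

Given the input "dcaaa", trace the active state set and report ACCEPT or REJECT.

Answer: ACCEPT

Steps:
start: ε-closure({0}) = {0}
'd' @ 1: {1,2}
'c' @ 2: {3,4,5,6}  ✓accept
'a' @ 3: {5,6,7}  ✓accept
'a' @ 4: {5,6,7}  ✓accept
'a' @ 5: {5,6,7}  ✓accept
end set {5,6,7} — state 5 in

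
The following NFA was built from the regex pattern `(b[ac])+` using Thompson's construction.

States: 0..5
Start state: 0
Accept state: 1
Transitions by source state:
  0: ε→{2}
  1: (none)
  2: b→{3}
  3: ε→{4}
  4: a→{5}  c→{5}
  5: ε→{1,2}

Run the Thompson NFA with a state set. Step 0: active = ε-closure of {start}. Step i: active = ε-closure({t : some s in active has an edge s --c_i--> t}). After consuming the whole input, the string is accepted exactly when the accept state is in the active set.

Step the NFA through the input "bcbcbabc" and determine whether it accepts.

initial (ε-close {0}): {0,2}
'b' @ 1: {3,4}
'c' @ 2: {1,2,5}  [accepting]
'b' @ 3: {3,4}
'c' @ 4: {1,2,5}  [accepting]
'b' @ 5: {3,4}
'a' @ 6: {1,2,5}  [accepting]
'b' @ 7: {3,4}
'c' @ 8: {1,2,5}  [accepting]
final: {1,2,5}; accept 1 in set

Answer: ACCEPT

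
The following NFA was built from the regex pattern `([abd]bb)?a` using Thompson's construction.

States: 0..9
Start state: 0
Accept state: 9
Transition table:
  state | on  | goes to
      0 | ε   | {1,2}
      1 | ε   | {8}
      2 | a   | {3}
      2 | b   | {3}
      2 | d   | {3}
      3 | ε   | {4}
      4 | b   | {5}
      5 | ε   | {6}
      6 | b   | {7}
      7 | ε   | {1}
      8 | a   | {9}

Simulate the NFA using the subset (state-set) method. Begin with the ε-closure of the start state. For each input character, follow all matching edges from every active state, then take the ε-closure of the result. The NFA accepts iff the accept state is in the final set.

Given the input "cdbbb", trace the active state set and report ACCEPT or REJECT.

start: ε-closure({0}) = {0,1,2,8}
'c' @ 1: {}  — dead — no transitions
rest 'dbbb' ignored (set empty)
end set {} — state 9 not in

Answer: REJECT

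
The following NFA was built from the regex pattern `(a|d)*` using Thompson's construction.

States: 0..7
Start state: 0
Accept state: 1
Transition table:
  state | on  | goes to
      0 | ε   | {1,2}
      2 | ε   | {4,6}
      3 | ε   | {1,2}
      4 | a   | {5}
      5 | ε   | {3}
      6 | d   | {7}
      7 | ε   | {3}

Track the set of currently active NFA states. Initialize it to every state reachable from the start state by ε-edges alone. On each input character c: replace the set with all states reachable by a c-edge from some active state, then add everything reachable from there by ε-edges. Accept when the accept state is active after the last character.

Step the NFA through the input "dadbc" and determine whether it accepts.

S₀ = ε-closure({0}) = {0,1,2,4,6}
'd' @ 1: {1,2,3,4,6,7}  ✓accept
'a' @ 2: {1,2,3,4,5,6}  ✓accept
'd' @ 3: {1,2,3,4,6,7}  ✓accept
'b' @ 4: {}  — dead — no transitions
rest 'c' ignored (set empty)
end set {} — state 1 not in

Answer: REJECT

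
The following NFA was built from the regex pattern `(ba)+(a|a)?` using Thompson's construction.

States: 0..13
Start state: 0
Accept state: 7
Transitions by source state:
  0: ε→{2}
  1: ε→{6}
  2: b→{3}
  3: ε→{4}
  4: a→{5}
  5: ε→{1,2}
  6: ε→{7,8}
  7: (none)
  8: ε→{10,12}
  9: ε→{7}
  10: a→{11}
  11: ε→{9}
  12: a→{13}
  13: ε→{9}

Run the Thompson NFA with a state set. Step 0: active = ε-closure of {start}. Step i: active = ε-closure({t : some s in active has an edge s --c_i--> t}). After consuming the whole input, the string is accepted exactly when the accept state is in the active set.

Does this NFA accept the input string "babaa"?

Answer: ACCEPT

Trace:
start: ε-closure({0}) = {0,2}
'b' @ 1: {3,4}
'a' @ 2: {1,2,5,6,7,8,10,12}  [accepting]
'b' @ 3: {3,4}
'a' @ 4: {1,2,5,6,7,8,10,12}  [accepting]
'a' @ 5: {7,9,11,13}  [accepting]
final: {7,9,11,13}; accept 7 in set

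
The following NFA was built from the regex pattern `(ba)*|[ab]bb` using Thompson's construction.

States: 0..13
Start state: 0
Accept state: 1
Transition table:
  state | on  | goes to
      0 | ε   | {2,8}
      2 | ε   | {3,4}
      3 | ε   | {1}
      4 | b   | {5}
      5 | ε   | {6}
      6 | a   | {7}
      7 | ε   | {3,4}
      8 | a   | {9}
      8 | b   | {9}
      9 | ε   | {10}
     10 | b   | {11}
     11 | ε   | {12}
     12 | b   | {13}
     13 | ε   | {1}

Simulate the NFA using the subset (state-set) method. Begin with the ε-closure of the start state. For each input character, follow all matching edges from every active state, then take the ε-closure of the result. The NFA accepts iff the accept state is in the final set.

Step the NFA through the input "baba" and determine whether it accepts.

Answer: ACCEPT

Steps:
start: ε-closure({0}) = {0,1,2,3,4,8}
'b' @ 1: {5,6,9,10}
'a' @ 2: {1,3,4,7}  [accepting]
'b' @ 3: {5,6}
'a' @ 4: {1,3,4,7}  [accepting]
end set {1,3,4,7} — state 1 in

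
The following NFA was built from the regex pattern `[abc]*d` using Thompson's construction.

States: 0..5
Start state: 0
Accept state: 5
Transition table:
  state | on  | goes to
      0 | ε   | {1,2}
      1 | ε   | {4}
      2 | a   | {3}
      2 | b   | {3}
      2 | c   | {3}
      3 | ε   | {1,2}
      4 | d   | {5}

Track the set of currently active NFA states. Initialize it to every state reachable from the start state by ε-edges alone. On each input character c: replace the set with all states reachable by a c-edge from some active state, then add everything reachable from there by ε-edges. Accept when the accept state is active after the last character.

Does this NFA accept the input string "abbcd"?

initial (ε-close {0}): {0,1,2,4}
'a' @ 1: {1,2,3,4}
'b' @ 2: {1,2,3,4}
'b' @ 3: {1,2,3,4}
'c' @ 4: {1,2,3,4}
'd' @ 5: {5}  [accepting]
end set {5} — state 5 in

Answer: ACCEPT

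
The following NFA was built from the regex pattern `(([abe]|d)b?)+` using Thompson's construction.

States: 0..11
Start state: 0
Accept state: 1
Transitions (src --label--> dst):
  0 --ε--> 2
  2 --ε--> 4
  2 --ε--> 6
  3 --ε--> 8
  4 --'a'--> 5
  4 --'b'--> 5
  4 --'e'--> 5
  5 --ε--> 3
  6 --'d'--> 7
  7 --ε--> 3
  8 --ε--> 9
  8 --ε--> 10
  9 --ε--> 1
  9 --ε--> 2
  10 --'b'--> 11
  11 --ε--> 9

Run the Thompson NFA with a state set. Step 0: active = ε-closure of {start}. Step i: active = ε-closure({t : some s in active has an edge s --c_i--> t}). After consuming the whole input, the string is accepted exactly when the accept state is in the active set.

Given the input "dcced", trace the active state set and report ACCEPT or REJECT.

S₀ = ε-closure({0}) = {0,2,4,6}
'd' @ 1: {1,2,3,4,6,7,8,9,10}  [accepting]
'c' @ 2: {}  — state set empty
rest 'ced' ignored (set empty)
after full input: {}  (accept=1 not in)

Answer: REJECT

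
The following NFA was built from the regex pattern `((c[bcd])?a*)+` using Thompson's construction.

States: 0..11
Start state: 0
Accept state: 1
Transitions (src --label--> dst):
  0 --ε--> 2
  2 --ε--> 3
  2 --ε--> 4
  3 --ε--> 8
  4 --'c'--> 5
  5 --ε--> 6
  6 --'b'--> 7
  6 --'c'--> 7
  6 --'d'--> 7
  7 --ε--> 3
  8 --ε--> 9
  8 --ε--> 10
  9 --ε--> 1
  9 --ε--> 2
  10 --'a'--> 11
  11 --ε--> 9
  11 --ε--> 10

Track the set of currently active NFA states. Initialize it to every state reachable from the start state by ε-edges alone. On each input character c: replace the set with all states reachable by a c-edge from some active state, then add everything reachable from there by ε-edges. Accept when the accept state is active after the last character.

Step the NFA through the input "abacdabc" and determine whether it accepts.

Answer: REJECT

Derivation:
initial (ε-close {0}): {0,1,2,3,4,8,9,10}
'a' @ 1: {1,2,3,4,8,9,10,11}  [accepting]
'b' @ 2: {}  — state set empty
rest 'acdabc' ignored (set empty)
final: {}; accept 1 not in set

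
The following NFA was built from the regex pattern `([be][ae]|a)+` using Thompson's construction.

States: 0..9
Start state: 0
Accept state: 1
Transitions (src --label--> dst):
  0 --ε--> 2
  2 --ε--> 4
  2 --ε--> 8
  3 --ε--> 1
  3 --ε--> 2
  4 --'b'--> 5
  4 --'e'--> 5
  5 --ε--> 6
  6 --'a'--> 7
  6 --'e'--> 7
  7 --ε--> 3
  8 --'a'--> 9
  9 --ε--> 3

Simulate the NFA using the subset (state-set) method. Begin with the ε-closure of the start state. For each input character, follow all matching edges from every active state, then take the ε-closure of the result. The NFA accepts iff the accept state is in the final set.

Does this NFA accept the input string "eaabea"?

Answer: ACCEPT

Steps:
initial (ε-close {0}): {0,2,4,8}
'e' @ 1: {5,6}
'a' @ 2: {1,2,3,4,7,8}  [accepting]
'a' @ 3: {1,2,3,4,8,9}  [accepting]
'b' @ 4: {5,6}
'e' @ 5: {1,2,3,4,7,8}  [accepting]
'a' @ 6: {1,2,3,4,8,9}  [accepting]
end set {1,2,3,4,8,9} — state 1 in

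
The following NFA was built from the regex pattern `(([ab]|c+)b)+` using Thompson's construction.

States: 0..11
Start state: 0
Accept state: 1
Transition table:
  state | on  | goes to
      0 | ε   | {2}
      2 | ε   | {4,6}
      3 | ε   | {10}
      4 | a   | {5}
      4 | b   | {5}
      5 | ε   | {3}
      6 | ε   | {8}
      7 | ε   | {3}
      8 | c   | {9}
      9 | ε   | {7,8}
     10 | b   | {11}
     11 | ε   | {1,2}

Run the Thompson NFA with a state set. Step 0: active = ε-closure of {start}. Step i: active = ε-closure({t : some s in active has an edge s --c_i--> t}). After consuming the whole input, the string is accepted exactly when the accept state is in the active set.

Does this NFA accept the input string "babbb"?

Answer: REJECT

Steps:
S₀ = ε-closure({0}) = {0,2,4,6,8}
'b' @ 1: {3,5,10}
'a' @ 2: {}  — dead — no transitions
rest 'bbb' ignored (set empty)
end set {} — state 1 not in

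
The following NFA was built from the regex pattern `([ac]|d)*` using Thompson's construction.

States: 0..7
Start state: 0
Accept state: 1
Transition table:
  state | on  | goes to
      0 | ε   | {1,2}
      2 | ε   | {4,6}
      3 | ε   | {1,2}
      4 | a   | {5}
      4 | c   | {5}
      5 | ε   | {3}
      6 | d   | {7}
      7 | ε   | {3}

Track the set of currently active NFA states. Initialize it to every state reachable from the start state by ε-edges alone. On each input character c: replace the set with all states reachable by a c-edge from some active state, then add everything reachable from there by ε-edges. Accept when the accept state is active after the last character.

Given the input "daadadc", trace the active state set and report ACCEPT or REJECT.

start: ε-closure({0}) = {0,1,2,4,6}
'd' @ 1: {1,2,3,4,6,7}  ✓accept
'a' @ 2: {1,2,3,4,5,6}  ✓accept
'a' @ 3: {1,2,3,4,5,6}  ✓accept
'd' @ 4: {1,2,3,4,6,7}  ✓accept
'a' @ 5: {1,2,3,4,5,6}  ✓accept
'd' @ 6: {1,2,3,4,6,7}  ✓accept
'c' @ 7: {1,2,3,4,5,6}  ✓accept
after full input: {1,2,3,4,5,6}  (accept=1 in)

Answer: ACCEPT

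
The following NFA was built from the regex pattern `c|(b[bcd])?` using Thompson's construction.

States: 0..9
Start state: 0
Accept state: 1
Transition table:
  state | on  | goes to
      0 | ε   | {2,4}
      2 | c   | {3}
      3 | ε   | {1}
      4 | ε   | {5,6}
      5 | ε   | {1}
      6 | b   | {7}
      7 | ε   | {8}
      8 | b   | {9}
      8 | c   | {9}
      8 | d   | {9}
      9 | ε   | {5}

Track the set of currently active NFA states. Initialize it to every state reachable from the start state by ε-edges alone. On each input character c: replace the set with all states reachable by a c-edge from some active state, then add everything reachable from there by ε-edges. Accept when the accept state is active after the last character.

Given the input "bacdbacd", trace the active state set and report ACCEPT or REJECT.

Answer: REJECT

Steps:
initial (ε-close {0}): {0,1,2,4,5,6}
'b' @ 1: {7,8}
'a' @ 2: {}  — no active states
rest 'cdbacd' ignored (set empty)
end set {} — state 1 not in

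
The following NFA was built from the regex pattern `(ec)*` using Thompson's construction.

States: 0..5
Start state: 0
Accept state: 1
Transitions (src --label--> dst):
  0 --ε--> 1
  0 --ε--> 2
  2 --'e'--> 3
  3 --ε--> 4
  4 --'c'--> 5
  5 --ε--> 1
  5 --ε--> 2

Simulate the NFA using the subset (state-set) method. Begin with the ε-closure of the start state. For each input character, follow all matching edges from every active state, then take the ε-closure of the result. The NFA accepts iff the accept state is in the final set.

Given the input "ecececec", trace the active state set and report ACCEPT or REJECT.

start: ε-closure({0}) = {0,1,2}
'e' @ 1: {3,4}
'c' @ 2: {1,2,5}  (accept∈set)
'e' @ 3: {3,4}
'c' @ 4: {1,2,5}  (accept∈set)
'e' @ 5: {3,4}
'c' @ 6: {1,2,5}  (accept∈set)
'e' @ 7: {3,4}
'c' @ 8: {1,2,5}  (accept∈set)
final: {1,2,5}; accept 1 in set

Answer: ACCEPT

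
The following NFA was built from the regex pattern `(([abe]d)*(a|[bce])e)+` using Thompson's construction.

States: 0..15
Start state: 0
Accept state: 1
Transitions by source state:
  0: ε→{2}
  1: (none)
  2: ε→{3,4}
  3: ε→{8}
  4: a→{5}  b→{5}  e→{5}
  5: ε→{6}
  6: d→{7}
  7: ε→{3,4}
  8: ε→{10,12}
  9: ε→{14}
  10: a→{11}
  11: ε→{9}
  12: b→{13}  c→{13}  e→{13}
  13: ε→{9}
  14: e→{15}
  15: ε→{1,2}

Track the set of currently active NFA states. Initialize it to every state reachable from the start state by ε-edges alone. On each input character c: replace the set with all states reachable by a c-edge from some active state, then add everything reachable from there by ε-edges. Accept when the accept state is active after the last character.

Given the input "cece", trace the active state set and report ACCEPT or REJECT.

Answer: ACCEPT

Derivation:
S₀ = ε-closure({0}) = {0,2,3,4,8,10,12}
'c' @ 1: {9,13,14}
'e' @ 2: {1,2,3,4,8,10,12,15}  (accept∈set)
'c' @ 3: {9,13,14}
'e' @ 4: {1,2,3,4,8,10,12,15}  (accept∈set)
final: {1,2,3,4,8,10,12,15}; accept 1 in set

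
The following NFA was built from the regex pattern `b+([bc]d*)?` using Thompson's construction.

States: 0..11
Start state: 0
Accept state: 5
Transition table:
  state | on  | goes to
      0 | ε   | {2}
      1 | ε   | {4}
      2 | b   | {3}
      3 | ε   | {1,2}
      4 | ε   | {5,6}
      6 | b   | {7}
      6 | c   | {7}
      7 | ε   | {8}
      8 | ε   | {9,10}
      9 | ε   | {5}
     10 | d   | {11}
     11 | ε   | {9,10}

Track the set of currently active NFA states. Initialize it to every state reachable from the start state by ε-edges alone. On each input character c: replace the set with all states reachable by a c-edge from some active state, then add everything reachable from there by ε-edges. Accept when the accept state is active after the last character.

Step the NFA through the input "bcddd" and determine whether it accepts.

Answer: ACCEPT

Trace:
S₀ = ε-closure({0}) = {0,2}
'b' @ 1: {1,2,3,4,5,6}  [accepting]
'c' @ 2: {5,7,8,9,10}  [accepting]
'd' @ 3: {5,9,10,11}  [accepting]
'd' @ 4: {5,9,10,11}  [accepting]
'd' @ 5: {5,9,10,11}  [accepting]
final: {5,9,10,11}; accept 5 in set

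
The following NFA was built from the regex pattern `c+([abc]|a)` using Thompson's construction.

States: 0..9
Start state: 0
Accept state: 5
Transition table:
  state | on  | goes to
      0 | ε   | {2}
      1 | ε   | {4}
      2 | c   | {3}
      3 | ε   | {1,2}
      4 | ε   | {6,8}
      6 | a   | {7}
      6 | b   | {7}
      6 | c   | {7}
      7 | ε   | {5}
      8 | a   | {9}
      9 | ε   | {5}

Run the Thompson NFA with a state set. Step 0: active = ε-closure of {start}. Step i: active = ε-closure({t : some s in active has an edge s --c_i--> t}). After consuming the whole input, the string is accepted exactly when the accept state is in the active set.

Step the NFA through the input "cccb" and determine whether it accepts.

Answer: ACCEPT

Steps:
S₀ = ε-closure({0}) = {0,2}
'c' @ 1: {1,2,3,4,6,8}
'c' @ 2: {1,2,3,4,5,6,7,8}  (accept∈set)
'c' @ 3: {1,2,3,4,5,6,7,8}  (accept∈set)
'b' @ 4: {5,7}  (accept∈set)
final: {5,7}; accept 5 in set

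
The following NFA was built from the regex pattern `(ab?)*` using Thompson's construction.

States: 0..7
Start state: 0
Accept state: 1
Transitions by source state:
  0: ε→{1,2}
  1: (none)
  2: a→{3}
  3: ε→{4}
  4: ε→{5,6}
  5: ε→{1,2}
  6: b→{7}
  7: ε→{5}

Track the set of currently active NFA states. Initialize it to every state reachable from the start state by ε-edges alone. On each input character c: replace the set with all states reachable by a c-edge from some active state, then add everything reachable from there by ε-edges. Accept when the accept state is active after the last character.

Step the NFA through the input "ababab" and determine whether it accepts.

Answer: ACCEPT

Derivation:
start: ε-closure({0}) = {0,1,2}
'a' @ 1: {1,2,3,4,5,6}  (accept∈set)
'b' @ 2: {1,2,5,7}  (accept∈set)
'a' @ 3: {1,2,3,4,5,6}  (accept∈set)
'b' @ 4: {1,2,5,7}  (accept∈set)
'a' @ 5: {1,2,3,4,5,6}  (accept∈set)
'b' @ 6: {1,2,5,7}  (accept∈set)
end set {1,2,5,7} — state 1 in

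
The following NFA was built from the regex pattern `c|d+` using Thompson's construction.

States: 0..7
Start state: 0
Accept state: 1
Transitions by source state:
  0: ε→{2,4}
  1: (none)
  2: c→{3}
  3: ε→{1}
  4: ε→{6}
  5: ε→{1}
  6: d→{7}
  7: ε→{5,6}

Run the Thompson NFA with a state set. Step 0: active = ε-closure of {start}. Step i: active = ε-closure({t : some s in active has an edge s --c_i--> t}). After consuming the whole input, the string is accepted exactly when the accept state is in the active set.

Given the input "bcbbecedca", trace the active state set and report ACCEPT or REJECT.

start: ε-closure({0}) = {0,2,4,6}
'b' @ 1: {}  — no active states
rest 'cbbecedca' ignored (set empty)
after full input: {}  (accept=1 not in)

Answer: REJECT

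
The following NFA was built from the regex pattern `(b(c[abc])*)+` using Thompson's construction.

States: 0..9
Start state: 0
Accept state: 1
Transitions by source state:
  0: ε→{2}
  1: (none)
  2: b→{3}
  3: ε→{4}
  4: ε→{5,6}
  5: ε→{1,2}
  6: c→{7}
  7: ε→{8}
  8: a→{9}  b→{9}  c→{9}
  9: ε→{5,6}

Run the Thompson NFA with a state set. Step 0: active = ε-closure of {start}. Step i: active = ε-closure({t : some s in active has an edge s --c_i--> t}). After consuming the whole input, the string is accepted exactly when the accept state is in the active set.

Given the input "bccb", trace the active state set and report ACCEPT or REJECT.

Answer: ACCEPT

Derivation:
initial (ε-close {0}): {0,2}
'b' @ 1: {1,2,3,4,5,6}  (accept∈set)
'c' @ 2: {7,8}
'c' @ 3: {1,2,5,6,9}  (accept∈set)
'b' @ 4: {1,2,3,4,5,6}  (accept∈set)
after full input: {1,2,3,4,5,6}  (accept=1 in)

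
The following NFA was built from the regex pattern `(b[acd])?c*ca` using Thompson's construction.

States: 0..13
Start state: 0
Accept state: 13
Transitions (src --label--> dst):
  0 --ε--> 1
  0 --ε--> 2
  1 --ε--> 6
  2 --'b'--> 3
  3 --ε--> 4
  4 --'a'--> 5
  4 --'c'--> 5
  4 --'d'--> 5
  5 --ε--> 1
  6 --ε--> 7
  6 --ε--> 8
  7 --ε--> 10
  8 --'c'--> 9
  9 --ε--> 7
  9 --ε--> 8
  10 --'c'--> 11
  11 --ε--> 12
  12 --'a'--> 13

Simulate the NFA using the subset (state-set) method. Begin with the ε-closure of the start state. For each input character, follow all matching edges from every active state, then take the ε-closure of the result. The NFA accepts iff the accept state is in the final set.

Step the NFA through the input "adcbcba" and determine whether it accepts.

start: ε-closure({0}) = {0,1,2,6,7,8,10}
'a' @ 1: {}  — no active states
rest 'dcbcba' ignored (set empty)
after full input: {}  (accept=13 not in)

Answer: REJECT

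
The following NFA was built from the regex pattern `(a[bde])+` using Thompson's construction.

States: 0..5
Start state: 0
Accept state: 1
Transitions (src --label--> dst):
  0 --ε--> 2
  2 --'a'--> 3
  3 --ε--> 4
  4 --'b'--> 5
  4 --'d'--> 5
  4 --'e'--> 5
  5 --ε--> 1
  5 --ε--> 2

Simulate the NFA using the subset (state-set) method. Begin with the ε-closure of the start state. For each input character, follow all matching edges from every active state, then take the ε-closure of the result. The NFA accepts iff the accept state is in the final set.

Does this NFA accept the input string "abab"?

Answer: ACCEPT

Steps:
start: ε-closure({0}) = {0,2}
'a' @ 1: {3,4}
'b' @ 2: {1,2,5}  ✓accept
'a' @ 3: {3,4}
'b' @ 4: {1,2,5}  ✓accept
final: {1,2,5}; accept 1 in set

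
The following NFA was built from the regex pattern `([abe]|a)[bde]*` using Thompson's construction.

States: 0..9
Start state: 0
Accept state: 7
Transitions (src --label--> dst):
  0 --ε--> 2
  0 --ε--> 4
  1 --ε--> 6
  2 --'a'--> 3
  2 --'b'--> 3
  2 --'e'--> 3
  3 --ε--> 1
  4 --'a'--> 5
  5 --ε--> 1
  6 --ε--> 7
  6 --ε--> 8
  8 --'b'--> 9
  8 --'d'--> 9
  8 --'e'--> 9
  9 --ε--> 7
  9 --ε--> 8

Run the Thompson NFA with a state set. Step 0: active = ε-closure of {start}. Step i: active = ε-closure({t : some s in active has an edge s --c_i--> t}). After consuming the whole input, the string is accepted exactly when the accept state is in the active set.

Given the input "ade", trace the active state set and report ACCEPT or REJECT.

S₀ = ε-closure({0}) = {0,2,4}
'a' @ 1: {1,3,5,6,7,8}  [accepting]
'd' @ 2: {7,8,9}  [accepting]
'e' @ 3: {7,8,9}  [accepting]
final: {7,8,9}; accept 7 in set

Answer: ACCEPT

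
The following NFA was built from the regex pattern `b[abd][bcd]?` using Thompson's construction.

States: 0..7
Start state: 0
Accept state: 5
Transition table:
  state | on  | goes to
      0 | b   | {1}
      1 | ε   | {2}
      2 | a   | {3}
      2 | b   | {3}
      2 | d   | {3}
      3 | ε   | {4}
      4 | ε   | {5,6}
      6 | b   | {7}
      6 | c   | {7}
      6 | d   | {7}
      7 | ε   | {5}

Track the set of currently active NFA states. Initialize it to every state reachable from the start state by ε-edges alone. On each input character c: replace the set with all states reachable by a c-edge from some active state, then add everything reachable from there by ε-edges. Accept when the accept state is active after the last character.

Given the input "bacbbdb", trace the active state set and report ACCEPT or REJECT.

initial (ε-close {0}): {0}
'b' @ 1: {1,2}
'a' @ 2: {3,4,5,6}  (accept∈set)
'c' @ 3: {5,7}  (accept∈set)
'b' @ 4: {}  — no active states
rest 'bdb' ignored (set empty)
end set {} — state 5 not in

Answer: REJECT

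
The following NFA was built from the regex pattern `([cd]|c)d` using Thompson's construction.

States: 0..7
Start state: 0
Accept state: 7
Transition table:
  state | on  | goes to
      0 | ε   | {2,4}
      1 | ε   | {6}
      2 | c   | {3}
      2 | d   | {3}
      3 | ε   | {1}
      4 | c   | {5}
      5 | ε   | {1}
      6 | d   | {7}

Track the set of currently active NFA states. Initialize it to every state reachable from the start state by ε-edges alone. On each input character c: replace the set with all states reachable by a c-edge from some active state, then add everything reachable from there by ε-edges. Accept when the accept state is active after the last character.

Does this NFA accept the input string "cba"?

initial (ε-close {0}): {0,2,4}
'c' @ 1: {1,3,5,6}
'b' @ 2: {}  — state set empty
rest 'a' ignored (set empty)
end set {} — state 7 not in

Answer: REJECT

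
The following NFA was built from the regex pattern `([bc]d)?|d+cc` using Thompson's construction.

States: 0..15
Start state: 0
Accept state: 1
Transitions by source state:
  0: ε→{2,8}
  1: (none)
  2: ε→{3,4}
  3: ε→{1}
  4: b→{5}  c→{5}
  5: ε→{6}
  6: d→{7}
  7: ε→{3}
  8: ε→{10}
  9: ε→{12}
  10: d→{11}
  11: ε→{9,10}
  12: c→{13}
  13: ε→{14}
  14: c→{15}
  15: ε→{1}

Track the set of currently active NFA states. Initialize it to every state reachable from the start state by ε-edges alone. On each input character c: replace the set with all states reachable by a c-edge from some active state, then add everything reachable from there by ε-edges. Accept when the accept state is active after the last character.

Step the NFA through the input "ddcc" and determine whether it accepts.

start: ε-closure({0}) = {0,1,2,3,4,8,10}
'd' @ 1: {9,10,11,12}
'd' @ 2: {9,10,11,12}
'c' @ 3: {13,14}
'c' @ 4: {1,15}  ✓accept
after full input: {1,15}  (accept=1 in)

Answer: ACCEPT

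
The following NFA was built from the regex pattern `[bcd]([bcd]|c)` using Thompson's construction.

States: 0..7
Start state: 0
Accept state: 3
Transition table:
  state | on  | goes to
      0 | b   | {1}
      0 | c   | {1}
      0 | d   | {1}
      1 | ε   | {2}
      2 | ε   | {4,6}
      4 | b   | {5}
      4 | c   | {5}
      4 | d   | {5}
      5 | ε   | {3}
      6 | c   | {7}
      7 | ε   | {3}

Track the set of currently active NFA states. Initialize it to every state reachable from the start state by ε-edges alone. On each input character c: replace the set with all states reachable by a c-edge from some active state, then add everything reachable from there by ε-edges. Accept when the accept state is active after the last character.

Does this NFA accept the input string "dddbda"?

Answer: REJECT

Trace:
start: ε-closure({0}) = {0}
'd' @ 1: {1,2,4,6}
'd' @ 2: {3,5}  [accepting]
'd' @ 3: {}  — dead — no transitions
rest 'bda' ignored (set empty)
end set {} — state 3 not in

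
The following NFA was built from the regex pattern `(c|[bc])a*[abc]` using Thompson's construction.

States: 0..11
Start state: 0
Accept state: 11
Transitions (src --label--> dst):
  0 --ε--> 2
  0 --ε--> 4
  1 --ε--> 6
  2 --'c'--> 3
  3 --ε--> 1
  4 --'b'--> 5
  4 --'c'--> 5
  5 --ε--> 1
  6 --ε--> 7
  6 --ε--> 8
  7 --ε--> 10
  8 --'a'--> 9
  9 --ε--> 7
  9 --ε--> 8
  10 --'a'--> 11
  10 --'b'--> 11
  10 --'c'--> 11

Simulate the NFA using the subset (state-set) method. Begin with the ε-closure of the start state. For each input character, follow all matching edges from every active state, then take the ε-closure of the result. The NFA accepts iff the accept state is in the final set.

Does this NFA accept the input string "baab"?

start: ε-closure({0}) = {0,2,4}
'b' @ 1: {1,5,6,7,8,10}
'a' @ 2: {7,8,9,10,11}  [accepting]
'a' @ 3: {7,8,9,10,11}  [accepting]
'b' @ 4: {11}  [accepting]
end set {11} — state 11 in

Answer: ACCEPT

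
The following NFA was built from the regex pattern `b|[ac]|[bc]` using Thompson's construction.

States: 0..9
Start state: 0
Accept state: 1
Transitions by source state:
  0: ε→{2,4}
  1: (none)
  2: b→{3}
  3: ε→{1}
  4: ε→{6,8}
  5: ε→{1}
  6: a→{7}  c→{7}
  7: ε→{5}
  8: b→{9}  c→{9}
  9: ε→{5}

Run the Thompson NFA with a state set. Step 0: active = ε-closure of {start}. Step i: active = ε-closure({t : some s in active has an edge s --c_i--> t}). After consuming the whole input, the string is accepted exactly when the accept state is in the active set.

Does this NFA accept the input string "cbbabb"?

start: ε-closure({0}) = {0,2,4,6,8}
'c' @ 1: {1,5,7,9}  (accept∈set)
'b' @ 2: {}  — dead — no transitions
rest 'babb' ignored (set empty)
final: {}; accept 1 not in set

Answer: REJECT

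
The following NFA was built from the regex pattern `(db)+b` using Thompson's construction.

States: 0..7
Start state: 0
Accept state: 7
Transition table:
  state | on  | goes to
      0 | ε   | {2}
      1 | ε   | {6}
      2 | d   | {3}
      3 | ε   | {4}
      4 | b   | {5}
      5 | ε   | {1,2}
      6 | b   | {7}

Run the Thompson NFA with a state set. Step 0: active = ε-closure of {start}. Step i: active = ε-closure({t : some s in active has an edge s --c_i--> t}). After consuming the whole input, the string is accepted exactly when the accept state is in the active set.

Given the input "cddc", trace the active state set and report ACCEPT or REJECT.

start: ε-closure({0}) = {0,2}
'c' @ 1: {}  — no active states
rest 'ddc' ignored (set empty)
end set {} — state 7 not in

Answer: REJECT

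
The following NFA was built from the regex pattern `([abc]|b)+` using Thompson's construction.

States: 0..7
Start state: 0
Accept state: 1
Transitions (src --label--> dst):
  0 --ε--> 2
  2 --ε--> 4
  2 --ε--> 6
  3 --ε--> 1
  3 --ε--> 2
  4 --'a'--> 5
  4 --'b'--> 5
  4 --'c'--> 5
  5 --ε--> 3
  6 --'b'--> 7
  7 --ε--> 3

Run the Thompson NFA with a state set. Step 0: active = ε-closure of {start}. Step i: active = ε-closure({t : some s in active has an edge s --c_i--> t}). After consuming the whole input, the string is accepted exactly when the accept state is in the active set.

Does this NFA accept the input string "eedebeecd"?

Answer: REJECT

Derivation:
initial (ε-close {0}): {0,2,4,6}
'e' @ 1: {}  — no active states
rest 'edebeecd' ignored (set empty)
after full input: {}  (accept=1 not in)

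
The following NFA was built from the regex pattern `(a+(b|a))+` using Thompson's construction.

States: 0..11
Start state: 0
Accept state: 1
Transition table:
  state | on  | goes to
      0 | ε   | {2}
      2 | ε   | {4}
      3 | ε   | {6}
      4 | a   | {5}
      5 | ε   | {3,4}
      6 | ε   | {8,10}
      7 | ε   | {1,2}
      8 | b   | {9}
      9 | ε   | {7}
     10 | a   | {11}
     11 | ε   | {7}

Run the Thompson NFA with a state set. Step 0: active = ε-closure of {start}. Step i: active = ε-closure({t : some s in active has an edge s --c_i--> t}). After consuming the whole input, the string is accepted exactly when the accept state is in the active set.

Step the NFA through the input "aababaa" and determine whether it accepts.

Answer: ACCEPT

Steps:
initial (ε-close {0}): {0,2,4}
'a' @ 1: {3,4,5,6,8,10}
'a' @ 2: {1,2,3,4,5,6,7,8,10,11}  (accept∈set)
'b' @ 3: {1,2,4,7,9}  (accept∈set)
'a' @ 4: {3,4,5,6,8,10}
'b' @ 5: {1,2,4,7,9}  (accept∈set)
'a' @ 6: {3,4,5,6,8,10}
'a' @ 7: {1,2,3,4,5,6,7,8,10,11}  (accept∈set)
end set {1,2,3,4,5,6,7,8,10,11} — state 1 in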